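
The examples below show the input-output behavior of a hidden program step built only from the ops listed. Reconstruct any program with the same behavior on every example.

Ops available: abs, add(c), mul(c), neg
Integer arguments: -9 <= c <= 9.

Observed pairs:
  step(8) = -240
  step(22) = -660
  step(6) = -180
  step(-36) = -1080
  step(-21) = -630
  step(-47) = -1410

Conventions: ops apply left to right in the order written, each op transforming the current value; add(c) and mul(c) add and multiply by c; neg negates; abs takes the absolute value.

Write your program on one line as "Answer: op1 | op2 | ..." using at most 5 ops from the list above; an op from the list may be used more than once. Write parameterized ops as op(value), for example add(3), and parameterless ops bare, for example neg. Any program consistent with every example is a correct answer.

neg | abs | mul(-6) | mul(-5) | neg

Check, running the answer program on each example:
  8 -> -8 -> 8 -> -48 -> 240 -> -240
  22 -> -22 -> 22 -> -132 -> 660 -> -660
  6 -> -6 -> 6 -> -36 -> 180 -> -180
  -36 -> 36 -> 36 -> -216 -> 1080 -> -1080
  -21 -> 21 -> 21 -> -126 -> 630 -> -630
  -47 -> 47 -> 47 -> -282 -> 1410 -> -1410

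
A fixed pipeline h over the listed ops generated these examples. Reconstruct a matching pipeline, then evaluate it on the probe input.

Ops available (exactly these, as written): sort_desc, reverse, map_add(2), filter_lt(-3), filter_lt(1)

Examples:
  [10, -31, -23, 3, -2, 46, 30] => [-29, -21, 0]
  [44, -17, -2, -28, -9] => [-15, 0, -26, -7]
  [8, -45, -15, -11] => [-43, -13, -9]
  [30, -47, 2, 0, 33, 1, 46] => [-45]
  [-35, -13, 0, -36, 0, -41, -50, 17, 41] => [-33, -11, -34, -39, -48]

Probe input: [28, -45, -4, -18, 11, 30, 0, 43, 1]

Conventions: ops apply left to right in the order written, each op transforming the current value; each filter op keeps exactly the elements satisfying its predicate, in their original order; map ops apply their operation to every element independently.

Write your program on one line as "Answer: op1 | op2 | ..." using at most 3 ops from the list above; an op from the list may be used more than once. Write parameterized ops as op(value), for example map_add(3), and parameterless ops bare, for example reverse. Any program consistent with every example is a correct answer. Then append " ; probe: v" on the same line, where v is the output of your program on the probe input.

map_add(2) | filter_lt(1) ; probe: [-43, -2, -16]

Check, running the answer program on each example:
  [10, -31, -23, 3, -2, 46, 30] -> [12, -29, -21, 5, 0, 48, 32] -> [-29, -21, 0]
  [44, -17, -2, -28, -9] -> [46, -15, 0, -26, -7] -> [-15, 0, -26, -7]
  [8, -45, -15, -11] -> [10, -43, -13, -9] -> [-43, -13, -9]
  [30, -47, 2, 0, 33, 1, 46] -> [32, -45, 4, 2, 35, 3, 48] -> [-45]
  [-35, -13, 0, -36, 0, -41, -50, 17, 41] -> [-33, -11, 2, -34, 2, -39, -48, 19, 43] -> [-33, -11, -34, -39, -48]
  probe: [28, -45, -4, -18, 11, 30, 0, 43, 1] -> [30, -43, -2, -16, 13, 32, 2, 45, 3] -> [-43, -2, -16]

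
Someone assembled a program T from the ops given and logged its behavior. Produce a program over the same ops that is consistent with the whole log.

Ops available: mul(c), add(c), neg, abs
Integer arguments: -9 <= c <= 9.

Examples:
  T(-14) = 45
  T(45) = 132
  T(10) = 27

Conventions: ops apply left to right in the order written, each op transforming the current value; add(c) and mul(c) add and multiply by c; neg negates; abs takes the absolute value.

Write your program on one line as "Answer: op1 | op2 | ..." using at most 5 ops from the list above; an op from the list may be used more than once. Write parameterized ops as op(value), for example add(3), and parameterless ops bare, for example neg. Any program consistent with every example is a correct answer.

add(-1) | mul(-3) | neg | abs

Check, running the answer program on each example:
  -14 -> -15 -> 45 -> -45 -> 45
  45 -> 44 -> -132 -> 132 -> 132
  10 -> 9 -> -27 -> 27 -> 27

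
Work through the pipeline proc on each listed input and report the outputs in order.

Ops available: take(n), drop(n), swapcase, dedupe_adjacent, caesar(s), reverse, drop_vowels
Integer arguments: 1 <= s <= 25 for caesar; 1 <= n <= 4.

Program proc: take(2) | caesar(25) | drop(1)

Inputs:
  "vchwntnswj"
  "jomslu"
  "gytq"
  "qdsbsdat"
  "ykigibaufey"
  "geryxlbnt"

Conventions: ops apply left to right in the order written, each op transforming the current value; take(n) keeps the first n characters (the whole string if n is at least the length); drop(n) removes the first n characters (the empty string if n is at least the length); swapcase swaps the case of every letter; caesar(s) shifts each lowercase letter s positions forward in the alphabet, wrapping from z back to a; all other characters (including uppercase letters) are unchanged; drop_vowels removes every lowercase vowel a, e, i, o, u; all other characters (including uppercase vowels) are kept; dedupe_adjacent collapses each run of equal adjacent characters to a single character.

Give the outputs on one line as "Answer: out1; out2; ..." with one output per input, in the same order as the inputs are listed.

"b"; "n"; "x"; "c"; "j"; "d"

Execution, op by op:
  "vchwntnswj" -> "vc" -> "ub" -> "b"
  "jomslu" -> "jo" -> "in" -> "n"
  "gytq" -> "gy" -> "fx" -> "x"
  "qdsbsdat" -> "qd" -> "pc" -> "c"
  "ykigibaufey" -> "yk" -> "xj" -> "j"
  "geryxlbnt" -> "ge" -> "fd" -> "d"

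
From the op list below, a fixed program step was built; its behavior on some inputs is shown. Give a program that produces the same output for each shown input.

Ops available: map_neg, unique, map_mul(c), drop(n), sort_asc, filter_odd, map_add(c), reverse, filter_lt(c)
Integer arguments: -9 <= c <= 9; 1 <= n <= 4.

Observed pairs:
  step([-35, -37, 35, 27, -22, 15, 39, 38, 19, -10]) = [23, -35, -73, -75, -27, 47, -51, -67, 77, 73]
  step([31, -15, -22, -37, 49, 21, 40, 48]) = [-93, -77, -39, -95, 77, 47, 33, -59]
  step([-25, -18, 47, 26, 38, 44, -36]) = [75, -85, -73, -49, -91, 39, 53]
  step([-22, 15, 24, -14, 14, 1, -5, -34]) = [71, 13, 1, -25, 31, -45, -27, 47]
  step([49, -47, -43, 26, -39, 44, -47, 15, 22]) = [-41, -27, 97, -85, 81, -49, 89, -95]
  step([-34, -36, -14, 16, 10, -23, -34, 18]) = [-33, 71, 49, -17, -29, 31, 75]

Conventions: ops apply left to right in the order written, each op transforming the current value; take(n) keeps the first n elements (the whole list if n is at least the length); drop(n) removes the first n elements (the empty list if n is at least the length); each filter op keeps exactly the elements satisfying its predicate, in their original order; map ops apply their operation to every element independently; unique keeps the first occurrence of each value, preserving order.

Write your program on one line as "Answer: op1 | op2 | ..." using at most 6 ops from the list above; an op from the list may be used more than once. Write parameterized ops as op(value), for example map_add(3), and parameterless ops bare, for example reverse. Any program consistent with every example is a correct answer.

map_add(-3) | reverse | map_mul(-2) | map_add(-3) | unique

Check, running the answer program on each example:
  [-35, -37, 35, 27, -22, 15, 39, 38, 19, -10] -> [-38, -40, 32, 24, -25, 12, 36, 35, 16, -13] -> [-13, 16, 35, 36, 12, -25, 24, 32, -40, -38] -> [26, -32, -70, -72, -24, 50, -48, -64, 80, 76] -> [23, -35, -73, -75, -27, 47, -51, -67, 77, 73] -> [23, -35, -73, -75, -27, 47, -51, -67, 77, 73]
  [31, -15, -22, -37, 49, 21, 40, 48] -> [28, -18, -25, -40, 46, 18, 37, 45] -> [45, 37, 18, 46, -40, -25, -18, 28] -> [-90, -74, -36, -92, 80, 50, 36, -56] -> [-93, -77, -39, -95, 77, 47, 33, -59] -> [-93, -77, -39, -95, 77, 47, 33, -59]
  [-25, -18, 47, 26, 38, 44, -36] -> [-28, -21, 44, 23, 35, 41, -39] -> [-39, 41, 35, 23, 44, -21, -28] -> [78, -82, -70, -46, -88, 42, 56] -> [75, -85, -73, -49, -91, 39, 53] -> [75, -85, -73, -49, -91, 39, 53]
  [-22, 15, 24, -14, 14, 1, -5, -34] -> [-25, 12, 21, -17, 11, -2, -8, -37] -> [-37, -8, -2, 11, -17, 21, 12, -25] -> [74, 16, 4, -22, 34, -42, -24, 50] -> [71, 13, 1, -25, 31, -45, -27, 47] -> [71, 13, 1, -25, 31, -45, -27, 47]
  [49, -47, -43, 26, -39, 44, -47, 15, 22] -> [46, -50, -46, 23, -42, 41, -50, 12, 19] -> [19, 12, -50, 41, -42, 23, -46, -50, 46] -> [-38, -24, 100, -82, 84, -46, 92, 100, -92] -> [-41, -27, 97, -85, 81, -49, 89, 97, -95] -> [-41, -27, 97, -85, 81, -49, 89, -95]
  [-34, -36, -14, 16, 10, -23, -34, 18] -> [-37, -39, -17, 13, 7, -26, -37, 15] -> [15, -37, -26, 7, 13, -17, -39, -37] -> [-30, 74, 52, -14, -26, 34, 78, 74] -> [-33, 71, 49, -17, -29, 31, 75, 71] -> [-33, 71, 49, -17, -29, 31, 75]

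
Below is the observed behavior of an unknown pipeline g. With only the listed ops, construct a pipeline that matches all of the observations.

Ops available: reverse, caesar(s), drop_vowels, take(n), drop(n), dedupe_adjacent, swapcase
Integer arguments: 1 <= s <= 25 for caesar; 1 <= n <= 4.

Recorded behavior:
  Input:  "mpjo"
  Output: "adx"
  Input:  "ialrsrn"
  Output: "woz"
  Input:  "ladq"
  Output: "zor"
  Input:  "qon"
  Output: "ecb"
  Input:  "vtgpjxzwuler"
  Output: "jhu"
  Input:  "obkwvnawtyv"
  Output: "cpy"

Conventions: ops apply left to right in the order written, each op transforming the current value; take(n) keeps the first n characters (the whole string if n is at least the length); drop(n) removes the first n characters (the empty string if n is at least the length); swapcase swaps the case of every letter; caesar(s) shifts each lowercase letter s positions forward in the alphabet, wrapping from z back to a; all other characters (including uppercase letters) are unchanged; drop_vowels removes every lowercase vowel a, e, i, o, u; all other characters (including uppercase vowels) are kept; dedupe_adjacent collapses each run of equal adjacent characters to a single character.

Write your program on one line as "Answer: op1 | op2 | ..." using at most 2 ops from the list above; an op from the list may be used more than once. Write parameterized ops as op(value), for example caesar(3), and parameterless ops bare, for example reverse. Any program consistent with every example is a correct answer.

take(3) | caesar(14)

Check, running the answer program on each example:
  "mpjo" -> "mpj" -> "adx"
  "ialrsrn" -> "ial" -> "woz"
  "ladq" -> "lad" -> "zor"
  "qon" -> "qon" -> "ecb"
  "vtgpjxzwuler" -> "vtg" -> "jhu"
  "obkwvnawtyv" -> "obk" -> "cpy"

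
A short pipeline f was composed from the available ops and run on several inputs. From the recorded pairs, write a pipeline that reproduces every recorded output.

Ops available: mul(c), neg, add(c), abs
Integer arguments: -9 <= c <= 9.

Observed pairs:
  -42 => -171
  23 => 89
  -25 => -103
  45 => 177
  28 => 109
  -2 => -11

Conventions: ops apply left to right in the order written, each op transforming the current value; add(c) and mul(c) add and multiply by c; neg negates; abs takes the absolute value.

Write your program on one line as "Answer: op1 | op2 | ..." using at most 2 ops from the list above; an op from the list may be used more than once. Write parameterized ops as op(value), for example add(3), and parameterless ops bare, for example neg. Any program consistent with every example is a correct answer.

mul(4) | add(-3)

Check, running the answer program on each example:
  -42 -> -168 -> -171
  23 -> 92 -> 89
  -25 -> -100 -> -103
  45 -> 180 -> 177
  28 -> 112 -> 109
  -2 -> -8 -> -11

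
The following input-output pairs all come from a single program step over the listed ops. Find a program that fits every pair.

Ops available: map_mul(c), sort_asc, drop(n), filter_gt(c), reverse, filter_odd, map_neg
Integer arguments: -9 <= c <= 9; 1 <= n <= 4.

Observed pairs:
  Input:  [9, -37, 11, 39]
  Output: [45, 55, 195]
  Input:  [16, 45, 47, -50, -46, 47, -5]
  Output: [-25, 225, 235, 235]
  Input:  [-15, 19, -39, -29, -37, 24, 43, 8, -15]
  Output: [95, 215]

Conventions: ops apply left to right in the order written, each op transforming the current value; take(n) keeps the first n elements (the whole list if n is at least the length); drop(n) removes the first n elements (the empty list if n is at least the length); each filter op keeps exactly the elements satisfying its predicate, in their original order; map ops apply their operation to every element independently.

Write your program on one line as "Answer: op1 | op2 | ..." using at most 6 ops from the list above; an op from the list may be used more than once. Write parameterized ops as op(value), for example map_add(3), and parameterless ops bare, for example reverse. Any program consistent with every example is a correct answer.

reverse | filter_odd | filter_gt(-9) | reverse | map_mul(5) | sort_asc

Check, running the answer program on each example:
  [9, -37, 11, 39] -> [39, 11, -37, 9] -> [39, 11, -37, 9] -> [39, 11, 9] -> [9, 11, 39] -> [45, 55, 195] -> [45, 55, 195]
  [16, 45, 47, -50, -46, 47, -5] -> [-5, 47, -46, -50, 47, 45, 16] -> [-5, 47, 47, 45] -> [-5, 47, 47, 45] -> [45, 47, 47, -5] -> [225, 235, 235, -25] -> [-25, 225, 235, 235]
  [-15, 19, -39, -29, -37, 24, 43, 8, -15] -> [-15, 8, 43, 24, -37, -29, -39, 19, -15] -> [-15, 43, -37, -29, -39, 19, -15] -> [43, 19] -> [19, 43] -> [95, 215] -> [95, 215]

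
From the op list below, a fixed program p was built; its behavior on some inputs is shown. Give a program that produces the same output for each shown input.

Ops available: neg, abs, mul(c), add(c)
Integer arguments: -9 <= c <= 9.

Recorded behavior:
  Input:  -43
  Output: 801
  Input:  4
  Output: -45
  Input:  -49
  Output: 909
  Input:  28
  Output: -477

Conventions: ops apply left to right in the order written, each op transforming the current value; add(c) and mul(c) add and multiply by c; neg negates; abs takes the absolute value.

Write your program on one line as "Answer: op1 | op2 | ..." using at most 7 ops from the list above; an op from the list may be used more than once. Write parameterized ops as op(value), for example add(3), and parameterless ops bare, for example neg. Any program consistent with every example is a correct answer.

add(-1) | mul(-6) | neg | add(6) | add(-9) | mul(-3)

Check, running the answer program on each example:
  -43 -> -44 -> 264 -> -264 -> -258 -> -267 -> 801
  4 -> 3 -> -18 -> 18 -> 24 -> 15 -> -45
  -49 -> -50 -> 300 -> -300 -> -294 -> -303 -> 909
  28 -> 27 -> -162 -> 162 -> 168 -> 159 -> -477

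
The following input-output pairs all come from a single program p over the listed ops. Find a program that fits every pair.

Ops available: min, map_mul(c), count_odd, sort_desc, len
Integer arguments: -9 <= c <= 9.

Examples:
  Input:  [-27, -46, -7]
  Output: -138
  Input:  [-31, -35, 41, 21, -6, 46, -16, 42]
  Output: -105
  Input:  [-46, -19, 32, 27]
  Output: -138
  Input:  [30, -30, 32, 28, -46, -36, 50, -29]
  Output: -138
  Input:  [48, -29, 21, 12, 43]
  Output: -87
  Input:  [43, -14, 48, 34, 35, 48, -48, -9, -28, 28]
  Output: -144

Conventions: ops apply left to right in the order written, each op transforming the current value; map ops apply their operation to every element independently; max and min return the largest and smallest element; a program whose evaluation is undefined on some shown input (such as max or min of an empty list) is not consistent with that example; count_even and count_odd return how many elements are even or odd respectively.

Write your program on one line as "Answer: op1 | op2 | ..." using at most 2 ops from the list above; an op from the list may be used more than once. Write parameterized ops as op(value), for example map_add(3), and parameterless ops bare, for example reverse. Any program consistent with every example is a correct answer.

map_mul(3) | min

Check, running the answer program on each example:
  [-27, -46, -7] -> [-81, -138, -21] -> -138
  [-31, -35, 41, 21, -6, 46, -16, 42] -> [-93, -105, 123, 63, -18, 138, -48, 126] -> -105
  [-46, -19, 32, 27] -> [-138, -57, 96, 81] -> -138
  [30, -30, 32, 28, -46, -36, 50, -29] -> [90, -90, 96, 84, -138, -108, 150, -87] -> -138
  [48, -29, 21, 12, 43] -> [144, -87, 63, 36, 129] -> -87
  [43, -14, 48, 34, 35, 48, -48, -9, -28, 28] -> [129, -42, 144, 102, 105, 144, -144, -27, -84, 84] -> -144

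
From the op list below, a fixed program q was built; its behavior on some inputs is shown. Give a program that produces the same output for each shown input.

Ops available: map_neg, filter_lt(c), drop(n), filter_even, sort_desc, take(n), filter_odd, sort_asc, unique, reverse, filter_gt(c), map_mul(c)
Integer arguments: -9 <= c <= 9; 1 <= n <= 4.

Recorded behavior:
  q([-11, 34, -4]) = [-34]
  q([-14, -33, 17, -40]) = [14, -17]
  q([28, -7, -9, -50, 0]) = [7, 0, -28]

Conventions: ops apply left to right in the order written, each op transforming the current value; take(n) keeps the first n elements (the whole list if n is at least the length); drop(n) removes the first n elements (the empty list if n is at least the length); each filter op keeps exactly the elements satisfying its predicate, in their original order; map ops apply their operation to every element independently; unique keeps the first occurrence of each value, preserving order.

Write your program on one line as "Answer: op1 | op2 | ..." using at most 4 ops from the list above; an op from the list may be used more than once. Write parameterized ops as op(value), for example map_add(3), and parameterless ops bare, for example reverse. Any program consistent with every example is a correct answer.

sort_asc | map_neg | drop(2)

Check, running the answer program on each example:
  [-11, 34, -4] -> [-11, -4, 34] -> [11, 4, -34] -> [-34]
  [-14, -33, 17, -40] -> [-40, -33, -14, 17] -> [40, 33, 14, -17] -> [14, -17]
  [28, -7, -9, -50, 0] -> [-50, -9, -7, 0, 28] -> [50, 9, 7, 0, -28] -> [7, 0, -28]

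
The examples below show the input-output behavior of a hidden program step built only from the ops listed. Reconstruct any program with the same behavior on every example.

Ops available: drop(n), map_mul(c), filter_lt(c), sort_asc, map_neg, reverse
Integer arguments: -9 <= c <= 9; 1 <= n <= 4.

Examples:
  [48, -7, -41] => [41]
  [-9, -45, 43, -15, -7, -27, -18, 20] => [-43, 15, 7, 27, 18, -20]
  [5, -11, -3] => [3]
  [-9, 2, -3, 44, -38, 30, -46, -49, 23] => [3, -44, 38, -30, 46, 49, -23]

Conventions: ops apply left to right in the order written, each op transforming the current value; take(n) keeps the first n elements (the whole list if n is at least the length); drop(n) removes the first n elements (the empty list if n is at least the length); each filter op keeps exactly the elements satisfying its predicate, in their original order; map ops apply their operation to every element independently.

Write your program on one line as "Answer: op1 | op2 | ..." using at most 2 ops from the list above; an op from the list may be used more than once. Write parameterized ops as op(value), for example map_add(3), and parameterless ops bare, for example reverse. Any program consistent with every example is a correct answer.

drop(2) | map_neg

Check, running the answer program on each example:
  [48, -7, -41] -> [-41] -> [41]
  [-9, -45, 43, -15, -7, -27, -18, 20] -> [43, -15, -7, -27, -18, 20] -> [-43, 15, 7, 27, 18, -20]
  [5, -11, -3] -> [-3] -> [3]
  [-9, 2, -3, 44, -38, 30, -46, -49, 23] -> [-3, 44, -38, 30, -46, -49, 23] -> [3, -44, 38, -30, 46, 49, -23]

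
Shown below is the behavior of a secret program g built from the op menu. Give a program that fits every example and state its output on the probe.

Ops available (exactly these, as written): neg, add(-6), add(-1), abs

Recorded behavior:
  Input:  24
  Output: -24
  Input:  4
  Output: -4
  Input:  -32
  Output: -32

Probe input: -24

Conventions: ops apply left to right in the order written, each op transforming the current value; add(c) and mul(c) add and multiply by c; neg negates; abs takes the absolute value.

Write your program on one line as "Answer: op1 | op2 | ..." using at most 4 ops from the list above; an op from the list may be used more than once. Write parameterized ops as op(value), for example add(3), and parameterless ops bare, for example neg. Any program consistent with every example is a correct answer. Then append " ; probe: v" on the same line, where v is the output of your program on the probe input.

neg | abs | neg ; probe: -24

Check, running the answer program on each example:
  24 -> -24 -> 24 -> -24
  4 -> -4 -> 4 -> -4
  -32 -> 32 -> 32 -> -32
  probe: -24 -> 24 -> 24 -> -24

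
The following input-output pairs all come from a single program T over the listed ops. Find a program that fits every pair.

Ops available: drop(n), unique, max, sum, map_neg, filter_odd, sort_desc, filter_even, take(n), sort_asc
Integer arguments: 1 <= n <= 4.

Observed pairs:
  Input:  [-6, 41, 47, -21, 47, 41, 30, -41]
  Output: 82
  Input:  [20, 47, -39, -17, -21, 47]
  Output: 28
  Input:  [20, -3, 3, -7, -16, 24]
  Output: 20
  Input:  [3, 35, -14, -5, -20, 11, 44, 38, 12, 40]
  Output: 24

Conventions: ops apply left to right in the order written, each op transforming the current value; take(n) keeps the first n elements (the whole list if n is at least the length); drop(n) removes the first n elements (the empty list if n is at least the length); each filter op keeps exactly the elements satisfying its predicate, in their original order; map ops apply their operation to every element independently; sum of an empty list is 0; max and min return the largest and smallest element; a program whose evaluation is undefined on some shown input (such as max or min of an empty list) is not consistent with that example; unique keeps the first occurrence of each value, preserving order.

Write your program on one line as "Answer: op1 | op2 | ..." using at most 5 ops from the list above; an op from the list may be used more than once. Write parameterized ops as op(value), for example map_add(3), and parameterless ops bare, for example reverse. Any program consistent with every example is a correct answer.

map_neg | take(3) | sort_desc | map_neg | sum

Check, running the answer program on each example:
  [-6, 41, 47, -21, 47, 41, 30, -41] -> [6, -41, -47, 21, -47, -41, -30, 41] -> [6, -41, -47] -> [6, -41, -47] -> [-6, 41, 47] -> 82
  [20, 47, -39, -17, -21, 47] -> [-20, -47, 39, 17, 21, -47] -> [-20, -47, 39] -> [39, -20, -47] -> [-39, 20, 47] -> 28
  [20, -3, 3, -7, -16, 24] -> [-20, 3, -3, 7, 16, -24] -> [-20, 3, -3] -> [3, -3, -20] -> [-3, 3, 20] -> 20
  [3, 35, -14, -5, -20, 11, 44, 38, 12, 40] -> [-3, -35, 14, 5, 20, -11, -44, -38, -12, -40] -> [-3, -35, 14] -> [14, -3, -35] -> [-14, 3, 35] -> 24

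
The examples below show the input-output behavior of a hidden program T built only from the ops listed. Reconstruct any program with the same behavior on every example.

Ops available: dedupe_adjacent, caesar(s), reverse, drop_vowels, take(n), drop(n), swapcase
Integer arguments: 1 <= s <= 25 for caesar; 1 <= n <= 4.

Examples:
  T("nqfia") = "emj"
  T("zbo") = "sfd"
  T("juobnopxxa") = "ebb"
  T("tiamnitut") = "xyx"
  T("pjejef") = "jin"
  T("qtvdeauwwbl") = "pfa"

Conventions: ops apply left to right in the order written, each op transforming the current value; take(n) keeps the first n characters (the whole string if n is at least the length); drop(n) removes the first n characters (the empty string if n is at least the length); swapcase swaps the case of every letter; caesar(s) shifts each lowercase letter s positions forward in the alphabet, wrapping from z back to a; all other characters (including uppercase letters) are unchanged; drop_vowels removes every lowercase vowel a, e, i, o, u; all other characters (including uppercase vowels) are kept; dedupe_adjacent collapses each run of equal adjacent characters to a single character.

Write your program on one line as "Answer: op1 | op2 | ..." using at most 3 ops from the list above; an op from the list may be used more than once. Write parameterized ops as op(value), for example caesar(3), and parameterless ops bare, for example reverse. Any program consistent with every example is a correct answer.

reverse | take(3) | caesar(4)

Check, running the answer program on each example:
  "nqfia" -> "aifqn" -> "aif" -> "emj"
  "zbo" -> "obz" -> "obz" -> "sfd"
  "juobnopxxa" -> "axxponbouj" -> "axx" -> "ebb"
  "tiamnitut" -> "tutinmait" -> "tut" -> "xyx"
  "pjejef" -> "fejejp" -> "fej" -> "jin"
  "qtvdeauwwbl" -> "lbwwuaedvtq" -> "lbw" -> "pfa"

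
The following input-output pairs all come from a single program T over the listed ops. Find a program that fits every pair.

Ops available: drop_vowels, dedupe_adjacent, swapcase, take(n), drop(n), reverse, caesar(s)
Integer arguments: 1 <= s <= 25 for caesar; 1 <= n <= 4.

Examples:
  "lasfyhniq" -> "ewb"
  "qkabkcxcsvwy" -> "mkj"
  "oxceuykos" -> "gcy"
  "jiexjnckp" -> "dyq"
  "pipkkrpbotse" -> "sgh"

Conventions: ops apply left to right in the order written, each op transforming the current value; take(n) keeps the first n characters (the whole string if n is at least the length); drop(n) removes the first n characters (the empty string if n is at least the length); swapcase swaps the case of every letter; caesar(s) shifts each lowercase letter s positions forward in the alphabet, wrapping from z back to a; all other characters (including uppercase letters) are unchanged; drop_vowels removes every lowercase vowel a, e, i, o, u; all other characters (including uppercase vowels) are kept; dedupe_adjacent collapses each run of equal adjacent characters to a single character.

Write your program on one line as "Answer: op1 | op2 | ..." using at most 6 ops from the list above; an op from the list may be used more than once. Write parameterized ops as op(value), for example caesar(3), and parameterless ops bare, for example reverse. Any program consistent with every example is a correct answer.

dedupe_adjacent | reverse | take(3) | caesar(5) | caesar(9)

Check, running the answer program on each example:
  "lasfyhniq" -> "lasfyhniq" -> "qinhyfsal" -> "qin" -> "vns" -> "ewb"
  "qkabkcxcsvwy" -> "qkabkcxcsvwy" -> "ywvscxckbakq" -> "ywv" -> "dba" -> "mkj"
  "oxceuykos" -> "oxceuykos" -> "sokyuecxo" -> "sok" -> "xtp" -> "gcy"
  "jiexjnckp" -> "jiexjnckp" -> "pkcnjxeij" -> "pkc" -> "uph" -> "dyq"
  "pipkkrpbotse" -> "pipkrpbotse" -> "estobprkpip" -> "est" -> "jxy" -> "sgh"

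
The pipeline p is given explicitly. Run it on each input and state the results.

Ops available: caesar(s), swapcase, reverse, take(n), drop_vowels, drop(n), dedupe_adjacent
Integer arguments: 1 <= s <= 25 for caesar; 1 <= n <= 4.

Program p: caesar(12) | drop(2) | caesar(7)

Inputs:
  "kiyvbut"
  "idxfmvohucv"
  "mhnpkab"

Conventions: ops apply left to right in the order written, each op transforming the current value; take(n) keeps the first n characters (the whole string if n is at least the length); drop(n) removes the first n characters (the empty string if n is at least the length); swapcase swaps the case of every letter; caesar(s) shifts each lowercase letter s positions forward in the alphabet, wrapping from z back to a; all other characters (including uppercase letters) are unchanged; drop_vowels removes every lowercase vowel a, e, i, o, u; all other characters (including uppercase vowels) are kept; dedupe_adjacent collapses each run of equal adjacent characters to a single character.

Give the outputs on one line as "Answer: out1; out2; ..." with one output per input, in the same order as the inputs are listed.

"rounm"; "qyfohanvo"; "gidtu"

Execution, op by op:
  "kiyvbut" -> "wukhngf" -> "khngf" -> "rounm"
  "idxfmvohucv" -> "upjryhatgoh" -> "jryhatgoh" -> "qyfohanvo"
  "mhnpkab" -> "ytzbwmn" -> "zbwmn" -> "gidtu"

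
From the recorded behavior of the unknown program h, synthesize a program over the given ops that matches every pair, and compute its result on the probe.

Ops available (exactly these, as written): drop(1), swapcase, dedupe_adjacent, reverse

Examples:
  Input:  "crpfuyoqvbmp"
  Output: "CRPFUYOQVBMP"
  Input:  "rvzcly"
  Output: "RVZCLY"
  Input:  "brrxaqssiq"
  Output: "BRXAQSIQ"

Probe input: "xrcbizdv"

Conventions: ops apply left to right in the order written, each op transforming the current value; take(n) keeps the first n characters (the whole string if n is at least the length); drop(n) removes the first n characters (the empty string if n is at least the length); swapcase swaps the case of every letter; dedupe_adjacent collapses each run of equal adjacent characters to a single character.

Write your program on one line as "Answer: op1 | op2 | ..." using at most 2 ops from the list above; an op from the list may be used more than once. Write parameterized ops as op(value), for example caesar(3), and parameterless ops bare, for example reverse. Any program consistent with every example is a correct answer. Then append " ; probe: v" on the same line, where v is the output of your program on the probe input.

dedupe_adjacent | swapcase ; probe: "XRCBIZDV"

Check, running the answer program on each example:
  "crpfuyoqvbmp" -> "crpfuyoqvbmp" -> "CRPFUYOQVBMP"
  "rvzcly" -> "rvzcly" -> "RVZCLY"
  "brrxaqssiq" -> "brxaqsiq" -> "BRXAQSIQ"
  probe: "xrcbizdv" -> "xrcbizdv" -> "XRCBIZDV"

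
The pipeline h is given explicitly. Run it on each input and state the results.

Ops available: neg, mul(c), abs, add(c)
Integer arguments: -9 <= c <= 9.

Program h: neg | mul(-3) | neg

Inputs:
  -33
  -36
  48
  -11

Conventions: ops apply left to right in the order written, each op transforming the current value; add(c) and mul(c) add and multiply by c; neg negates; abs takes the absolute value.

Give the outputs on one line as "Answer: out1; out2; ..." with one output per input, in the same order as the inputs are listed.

Execution, op by op:
  -33 -> 33 -> -99 -> 99
  -36 -> 36 -> -108 -> 108
  48 -> -48 -> 144 -> -144
  -11 -> 11 -> -33 -> 33

99; 108; -144; 33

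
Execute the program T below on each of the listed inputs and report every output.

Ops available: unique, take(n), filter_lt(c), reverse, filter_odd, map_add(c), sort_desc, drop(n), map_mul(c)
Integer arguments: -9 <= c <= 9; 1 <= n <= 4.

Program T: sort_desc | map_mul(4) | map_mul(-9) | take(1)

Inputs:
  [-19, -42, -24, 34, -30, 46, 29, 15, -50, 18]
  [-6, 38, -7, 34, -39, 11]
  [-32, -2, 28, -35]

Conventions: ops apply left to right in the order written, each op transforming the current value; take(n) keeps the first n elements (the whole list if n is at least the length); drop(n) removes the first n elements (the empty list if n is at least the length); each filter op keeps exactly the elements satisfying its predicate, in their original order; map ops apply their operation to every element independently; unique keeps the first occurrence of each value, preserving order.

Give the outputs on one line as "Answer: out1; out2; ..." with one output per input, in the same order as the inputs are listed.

[-1656]; [-1368]; [-1008]

Execution, op by op:
  [-19, -42, -24, 34, -30, 46, 29, 15, -50, 18] -> [46, 34, 29, 18, 15, -19, -24, -30, -42, -50] -> [184, 136, 116, 72, 60, -76, -96, -120, -168, -200] -> [-1656, -1224, -1044, -648, -540, 684, 864, 1080, 1512, 1800] -> [-1656]
  [-6, 38, -7, 34, -39, 11] -> [38, 34, 11, -6, -7, -39] -> [152, 136, 44, -24, -28, -156] -> [-1368, -1224, -396, 216, 252, 1404] -> [-1368]
  [-32, -2, 28, -35] -> [28, -2, -32, -35] -> [112, -8, -128, -140] -> [-1008, 72, 1152, 1260] -> [-1008]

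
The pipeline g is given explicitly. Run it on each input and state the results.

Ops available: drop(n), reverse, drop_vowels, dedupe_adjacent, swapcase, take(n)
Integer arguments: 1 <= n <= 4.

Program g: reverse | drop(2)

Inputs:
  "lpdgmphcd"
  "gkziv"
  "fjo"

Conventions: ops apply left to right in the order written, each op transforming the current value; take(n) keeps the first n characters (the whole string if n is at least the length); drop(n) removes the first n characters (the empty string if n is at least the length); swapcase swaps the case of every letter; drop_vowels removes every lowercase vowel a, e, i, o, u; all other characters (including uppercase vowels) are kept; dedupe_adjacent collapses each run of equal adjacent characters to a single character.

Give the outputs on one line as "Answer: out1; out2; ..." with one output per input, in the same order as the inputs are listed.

Execution, op by op:
  "lpdgmphcd" -> "dchpmgdpl" -> "hpmgdpl"
  "gkziv" -> "vizkg" -> "zkg"
  "fjo" -> "ojf" -> "f"

"hpmgdpl"; "zkg"; "f"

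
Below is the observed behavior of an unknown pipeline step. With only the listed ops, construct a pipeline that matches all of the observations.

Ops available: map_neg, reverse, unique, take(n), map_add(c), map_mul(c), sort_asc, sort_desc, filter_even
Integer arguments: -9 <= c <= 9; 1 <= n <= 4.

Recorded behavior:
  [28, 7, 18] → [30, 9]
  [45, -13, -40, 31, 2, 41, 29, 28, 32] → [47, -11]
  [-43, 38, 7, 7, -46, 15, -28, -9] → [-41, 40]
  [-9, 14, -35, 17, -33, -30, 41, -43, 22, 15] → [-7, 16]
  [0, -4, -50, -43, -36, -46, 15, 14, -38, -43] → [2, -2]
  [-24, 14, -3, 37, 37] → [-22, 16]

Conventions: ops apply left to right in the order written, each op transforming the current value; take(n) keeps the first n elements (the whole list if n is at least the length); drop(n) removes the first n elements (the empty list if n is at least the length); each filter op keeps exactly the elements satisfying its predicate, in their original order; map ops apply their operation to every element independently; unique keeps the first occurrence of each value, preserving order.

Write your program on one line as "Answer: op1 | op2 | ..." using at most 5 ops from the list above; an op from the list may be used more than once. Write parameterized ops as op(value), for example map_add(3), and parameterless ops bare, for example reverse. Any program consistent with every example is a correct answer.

map_neg | map_add(-5) | take(2) | map_neg | map_add(-3)

Check, running the answer program on each example:
  [28, 7, 18] -> [-28, -7, -18] -> [-33, -12, -23] -> [-33, -12] -> [33, 12] -> [30, 9]
  [45, -13, -40, 31, 2, 41, 29, 28, 32] -> [-45, 13, 40, -31, -2, -41, -29, -28, -32] -> [-50, 8, 35, -36, -7, -46, -34, -33, -37] -> [-50, 8] -> [50, -8] -> [47, -11]
  [-43, 38, 7, 7, -46, 15, -28, -9] -> [43, -38, -7, -7, 46, -15, 28, 9] -> [38, -43, -12, -12, 41, -20, 23, 4] -> [38, -43] -> [-38, 43] -> [-41, 40]
  [-9, 14, -35, 17, -33, -30, 41, -43, 22, 15] -> [9, -14, 35, -17, 33, 30, -41, 43, -22, -15] -> [4, -19, 30, -22, 28, 25, -46, 38, -27, -20] -> [4, -19] -> [-4, 19] -> [-7, 16]
  [0, -4, -50, -43, -36, -46, 15, 14, -38, -43] -> [0, 4, 50, 43, 36, 46, -15, -14, 38, 43] -> [-5, -1, 45, 38, 31, 41, -20, -19, 33, 38] -> [-5, -1] -> [5, 1] -> [2, -2]
  [-24, 14, -3, 37, 37] -> [24, -14, 3, -37, -37] -> [19, -19, -2, -42, -42] -> [19, -19] -> [-19, 19] -> [-22, 16]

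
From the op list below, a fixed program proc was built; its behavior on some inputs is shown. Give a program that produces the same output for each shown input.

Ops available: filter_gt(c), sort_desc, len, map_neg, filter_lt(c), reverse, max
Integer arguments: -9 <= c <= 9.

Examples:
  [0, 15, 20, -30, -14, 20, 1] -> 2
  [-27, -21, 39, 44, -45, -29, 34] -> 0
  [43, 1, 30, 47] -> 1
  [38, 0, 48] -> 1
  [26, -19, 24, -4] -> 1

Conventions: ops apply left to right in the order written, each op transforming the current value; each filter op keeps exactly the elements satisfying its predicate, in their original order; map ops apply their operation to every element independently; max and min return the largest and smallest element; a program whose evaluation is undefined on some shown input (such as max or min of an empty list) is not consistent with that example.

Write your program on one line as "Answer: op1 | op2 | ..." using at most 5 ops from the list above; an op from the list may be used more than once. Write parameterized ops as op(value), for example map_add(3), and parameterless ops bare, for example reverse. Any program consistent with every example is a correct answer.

map_neg | filter_lt(8) | sort_desc | filter_gt(-8) | len

Check, running the answer program on each example:
  [0, 15, 20, -30, -14, 20, 1] -> [0, -15, -20, 30, 14, -20, -1] -> [0, -15, -20, -20, -1] -> [0, -1, -15, -20, -20] -> [0, -1] -> 2
  [-27, -21, 39, 44, -45, -29, 34] -> [27, 21, -39, -44, 45, 29, -34] -> [-39, -44, -34] -> [-34, -39, -44] -> [] -> 0
  [43, 1, 30, 47] -> [-43, -1, -30, -47] -> [-43, -1, -30, -47] -> [-1, -30, -43, -47] -> [-1] -> 1
  [38, 0, 48] -> [-38, 0, -48] -> [-38, 0, -48] -> [0, -38, -48] -> [0] -> 1
  [26, -19, 24, -4] -> [-26, 19, -24, 4] -> [-26, -24, 4] -> [4, -24, -26] -> [4] -> 1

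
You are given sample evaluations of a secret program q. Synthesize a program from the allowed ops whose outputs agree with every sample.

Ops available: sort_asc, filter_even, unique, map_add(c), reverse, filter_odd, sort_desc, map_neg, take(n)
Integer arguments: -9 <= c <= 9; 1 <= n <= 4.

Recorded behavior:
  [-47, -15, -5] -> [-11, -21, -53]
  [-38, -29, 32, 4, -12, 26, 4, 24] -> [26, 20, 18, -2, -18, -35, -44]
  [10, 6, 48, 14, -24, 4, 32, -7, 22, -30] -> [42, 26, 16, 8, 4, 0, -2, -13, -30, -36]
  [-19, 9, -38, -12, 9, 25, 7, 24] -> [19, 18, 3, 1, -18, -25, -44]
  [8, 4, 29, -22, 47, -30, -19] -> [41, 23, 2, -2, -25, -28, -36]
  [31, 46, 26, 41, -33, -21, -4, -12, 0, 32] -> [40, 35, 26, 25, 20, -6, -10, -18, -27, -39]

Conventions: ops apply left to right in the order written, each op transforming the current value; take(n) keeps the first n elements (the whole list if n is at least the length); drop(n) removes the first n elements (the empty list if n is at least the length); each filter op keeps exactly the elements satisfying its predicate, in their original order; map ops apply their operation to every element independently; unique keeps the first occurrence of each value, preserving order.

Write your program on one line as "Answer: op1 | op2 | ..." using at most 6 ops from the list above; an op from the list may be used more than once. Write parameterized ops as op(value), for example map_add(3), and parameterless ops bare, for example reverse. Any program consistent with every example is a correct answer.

sort_desc | map_add(-8) | unique | map_add(9) | map_add(-7)

Check, running the answer program on each example:
  [-47, -15, -5] -> [-5, -15, -47] -> [-13, -23, -55] -> [-13, -23, -55] -> [-4, -14, -46] -> [-11, -21, -53]
  [-38, -29, 32, 4, -12, 26, 4, 24] -> [32, 26, 24, 4, 4, -12, -29, -38] -> [24, 18, 16, -4, -4, -20, -37, -46] -> [24, 18, 16, -4, -20, -37, -46] -> [33, 27, 25, 5, -11, -28, -37] -> [26, 20, 18, -2, -18, -35, -44]
  [10, 6, 48, 14, -24, 4, 32, -7, 22, -30] -> [48, 32, 22, 14, 10, 6, 4, -7, -24, -30] -> [40, 24, 14, 6, 2, -2, -4, -15, -32, -38] -> [40, 24, 14, 6, 2, -2, -4, -15, -32, -38] -> [49, 33, 23, 15, 11, 7, 5, -6, -23, -29] -> [42, 26, 16, 8, 4, 0, -2, -13, -30, -36]
  [-19, 9, -38, -12, 9, 25, 7, 24] -> [25, 24, 9, 9, 7, -12, -19, -38] -> [17, 16, 1, 1, -1, -20, -27, -46] -> [17, 16, 1, -1, -20, -27, -46] -> [26, 25, 10, 8, -11, -18, -37] -> [19, 18, 3, 1, -18, -25, -44]
  [8, 4, 29, -22, 47, -30, -19] -> [47, 29, 8, 4, -19, -22, -30] -> [39, 21, 0, -4, -27, -30, -38] -> [39, 21, 0, -4, -27, -30, -38] -> [48, 30, 9, 5, -18, -21, -29] -> [41, 23, 2, -2, -25, -28, -36]
  [31, 46, 26, 41, -33, -21, -4, -12, 0, 32] -> [46, 41, 32, 31, 26, 0, -4, -12, -21, -33] -> [38, 33, 24, 23, 18, -8, -12, -20, -29, -41] -> [38, 33, 24, 23, 18, -8, -12, -20, -29, -41] -> [47, 42, 33, 32, 27, 1, -3, -11, -20, -32] -> [40, 35, 26, 25, 20, -6, -10, -18, -27, -39]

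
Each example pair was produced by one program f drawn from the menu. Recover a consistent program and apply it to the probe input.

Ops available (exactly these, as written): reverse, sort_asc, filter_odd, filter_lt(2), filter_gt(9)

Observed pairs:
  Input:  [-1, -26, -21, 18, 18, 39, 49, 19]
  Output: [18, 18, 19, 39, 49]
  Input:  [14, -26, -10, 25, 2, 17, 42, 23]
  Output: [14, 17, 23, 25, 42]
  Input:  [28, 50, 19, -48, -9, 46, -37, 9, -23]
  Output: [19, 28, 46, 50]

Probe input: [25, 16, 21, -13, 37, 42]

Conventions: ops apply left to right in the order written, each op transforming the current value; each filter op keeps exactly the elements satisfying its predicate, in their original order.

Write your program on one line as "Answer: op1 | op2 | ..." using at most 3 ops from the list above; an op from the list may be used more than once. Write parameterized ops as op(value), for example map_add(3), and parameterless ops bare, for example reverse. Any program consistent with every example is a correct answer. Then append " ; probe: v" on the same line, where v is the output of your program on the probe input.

reverse | sort_asc | filter_gt(9) ; probe: [16, 21, 25, 37, 42]

Check, running the answer program on each example:
  [-1, -26, -21, 18, 18, 39, 49, 19] -> [19, 49, 39, 18, 18, -21, -26, -1] -> [-26, -21, -1, 18, 18, 19, 39, 49] -> [18, 18, 19, 39, 49]
  [14, -26, -10, 25, 2, 17, 42, 23] -> [23, 42, 17, 2, 25, -10, -26, 14] -> [-26, -10, 2, 14, 17, 23, 25, 42] -> [14, 17, 23, 25, 42]
  [28, 50, 19, -48, -9, 46, -37, 9, -23] -> [-23, 9, -37, 46, -9, -48, 19, 50, 28] -> [-48, -37, -23, -9, 9, 19, 28, 46, 50] -> [19, 28, 46, 50]
  probe: [25, 16, 21, -13, 37, 42] -> [42, 37, -13, 21, 16, 25] -> [-13, 16, 21, 25, 37, 42] -> [16, 21, 25, 37, 42]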